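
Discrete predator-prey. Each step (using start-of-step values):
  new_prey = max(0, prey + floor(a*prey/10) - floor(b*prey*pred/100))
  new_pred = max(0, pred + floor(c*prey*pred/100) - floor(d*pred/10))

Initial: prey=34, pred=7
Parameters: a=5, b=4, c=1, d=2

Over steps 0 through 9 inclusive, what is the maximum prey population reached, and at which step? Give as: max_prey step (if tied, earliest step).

Answer: 55 3

Derivation:
Step 1: prey: 34+17-9=42; pred: 7+2-1=8
Step 2: prey: 42+21-13=50; pred: 8+3-1=10
Step 3: prey: 50+25-20=55; pred: 10+5-2=13
Step 4: prey: 55+27-28=54; pred: 13+7-2=18
Step 5: prey: 54+27-38=43; pred: 18+9-3=24
Step 6: prey: 43+21-41=23; pred: 24+10-4=30
Step 7: prey: 23+11-27=7; pred: 30+6-6=30
Step 8: prey: 7+3-8=2; pred: 30+2-6=26
Step 9: prey: 2+1-2=1; pred: 26+0-5=21
Max prey = 55 at step 3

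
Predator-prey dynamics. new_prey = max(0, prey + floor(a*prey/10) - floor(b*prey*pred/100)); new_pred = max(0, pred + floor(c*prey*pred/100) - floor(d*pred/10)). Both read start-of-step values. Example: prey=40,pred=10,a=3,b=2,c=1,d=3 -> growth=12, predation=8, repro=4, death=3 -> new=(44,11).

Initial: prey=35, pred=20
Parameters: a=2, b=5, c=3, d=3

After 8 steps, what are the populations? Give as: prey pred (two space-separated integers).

Answer: 0 5

Derivation:
Step 1: prey: 35+7-35=7; pred: 20+21-6=35
Step 2: prey: 7+1-12=0; pred: 35+7-10=32
Step 3: prey: 0+0-0=0; pred: 32+0-9=23
Step 4: prey: 0+0-0=0; pred: 23+0-6=17
Step 5: prey: 0+0-0=0; pred: 17+0-5=12
Step 6: prey: 0+0-0=0; pred: 12+0-3=9
Step 7: prey: 0+0-0=0; pred: 9+0-2=7
Step 8: prey: 0+0-0=0; pred: 7+0-2=5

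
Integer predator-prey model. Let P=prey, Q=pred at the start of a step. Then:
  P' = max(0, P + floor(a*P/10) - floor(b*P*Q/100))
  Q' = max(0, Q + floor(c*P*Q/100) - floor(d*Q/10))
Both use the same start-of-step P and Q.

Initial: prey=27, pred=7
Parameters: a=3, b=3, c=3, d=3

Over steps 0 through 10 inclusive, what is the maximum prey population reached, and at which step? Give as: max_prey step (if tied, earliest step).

Answer: 30 1

Derivation:
Step 1: prey: 27+8-5=30; pred: 7+5-2=10
Step 2: prey: 30+9-9=30; pred: 10+9-3=16
Step 3: prey: 30+9-14=25; pred: 16+14-4=26
Step 4: prey: 25+7-19=13; pred: 26+19-7=38
Step 5: prey: 13+3-14=2; pred: 38+14-11=41
Step 6: prey: 2+0-2=0; pred: 41+2-12=31
Step 7: prey: 0+0-0=0; pred: 31+0-9=22
Step 8: prey: 0+0-0=0; pred: 22+0-6=16
Step 9: prey: 0+0-0=0; pred: 16+0-4=12
Step 10: prey: 0+0-0=0; pred: 12+0-3=9
Max prey = 30 at step 1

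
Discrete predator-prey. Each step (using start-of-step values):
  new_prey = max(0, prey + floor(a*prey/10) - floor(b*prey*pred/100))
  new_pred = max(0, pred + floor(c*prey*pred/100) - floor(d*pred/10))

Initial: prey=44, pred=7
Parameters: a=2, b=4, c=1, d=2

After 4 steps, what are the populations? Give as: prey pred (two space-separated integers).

Answer: 19 13

Derivation:
Step 1: prey: 44+8-12=40; pred: 7+3-1=9
Step 2: prey: 40+8-14=34; pred: 9+3-1=11
Step 3: prey: 34+6-14=26; pred: 11+3-2=12
Step 4: prey: 26+5-12=19; pred: 12+3-2=13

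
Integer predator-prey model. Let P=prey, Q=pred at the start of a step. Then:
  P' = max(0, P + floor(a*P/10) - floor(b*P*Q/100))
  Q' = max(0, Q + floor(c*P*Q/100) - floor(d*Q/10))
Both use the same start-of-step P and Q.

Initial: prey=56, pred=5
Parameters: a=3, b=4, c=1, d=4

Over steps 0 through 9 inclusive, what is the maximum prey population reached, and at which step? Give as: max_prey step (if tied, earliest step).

Answer: 71 3

Derivation:
Step 1: prey: 56+16-11=61; pred: 5+2-2=5
Step 2: prey: 61+18-12=67; pred: 5+3-2=6
Step 3: prey: 67+20-16=71; pred: 6+4-2=8
Step 4: prey: 71+21-22=70; pred: 8+5-3=10
Step 5: prey: 70+21-28=63; pred: 10+7-4=13
Step 6: prey: 63+18-32=49; pred: 13+8-5=16
Step 7: prey: 49+14-31=32; pred: 16+7-6=17
Step 8: prey: 32+9-21=20; pred: 17+5-6=16
Step 9: prey: 20+6-12=14; pred: 16+3-6=13
Max prey = 71 at step 3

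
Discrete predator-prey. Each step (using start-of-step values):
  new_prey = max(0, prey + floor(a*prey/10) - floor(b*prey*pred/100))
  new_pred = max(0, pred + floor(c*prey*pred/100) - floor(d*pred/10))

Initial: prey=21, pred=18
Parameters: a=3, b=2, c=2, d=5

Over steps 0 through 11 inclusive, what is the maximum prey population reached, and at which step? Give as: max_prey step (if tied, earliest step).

Step 1: prey: 21+6-7=20; pred: 18+7-9=16
Step 2: prey: 20+6-6=20; pred: 16+6-8=14
Step 3: prey: 20+6-5=21; pred: 14+5-7=12
Step 4: prey: 21+6-5=22; pred: 12+5-6=11
Step 5: prey: 22+6-4=24; pred: 11+4-5=10
Step 6: prey: 24+7-4=27; pred: 10+4-5=9
Step 7: prey: 27+8-4=31; pred: 9+4-4=9
Step 8: prey: 31+9-5=35; pred: 9+5-4=10
Step 9: prey: 35+10-7=38; pred: 10+7-5=12
Step 10: prey: 38+11-9=40; pred: 12+9-6=15
Step 11: prey: 40+12-12=40; pred: 15+12-7=20
Max prey = 40 at step 10

Answer: 40 10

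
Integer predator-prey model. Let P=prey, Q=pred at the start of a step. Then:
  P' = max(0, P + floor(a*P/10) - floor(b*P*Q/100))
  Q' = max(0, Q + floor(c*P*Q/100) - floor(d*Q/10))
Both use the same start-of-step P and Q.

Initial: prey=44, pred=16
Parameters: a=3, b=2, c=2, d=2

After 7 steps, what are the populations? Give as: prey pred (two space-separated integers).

Step 1: prey: 44+13-14=43; pred: 16+14-3=27
Step 2: prey: 43+12-23=32; pred: 27+23-5=45
Step 3: prey: 32+9-28=13; pred: 45+28-9=64
Step 4: prey: 13+3-16=0; pred: 64+16-12=68
Step 5: prey: 0+0-0=0; pred: 68+0-13=55
Step 6: prey: 0+0-0=0; pred: 55+0-11=44
Step 7: prey: 0+0-0=0; pred: 44+0-8=36

Answer: 0 36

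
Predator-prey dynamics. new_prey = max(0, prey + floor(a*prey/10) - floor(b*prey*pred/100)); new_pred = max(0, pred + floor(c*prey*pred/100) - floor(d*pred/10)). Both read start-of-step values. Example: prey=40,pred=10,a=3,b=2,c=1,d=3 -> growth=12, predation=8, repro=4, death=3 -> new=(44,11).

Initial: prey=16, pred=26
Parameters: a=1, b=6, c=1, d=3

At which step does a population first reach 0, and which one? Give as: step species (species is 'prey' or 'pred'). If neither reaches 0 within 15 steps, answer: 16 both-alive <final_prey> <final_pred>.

Step 1: prey: 16+1-24=0; pred: 26+4-7=23
First extinction: prey at step 1

Answer: 1 prey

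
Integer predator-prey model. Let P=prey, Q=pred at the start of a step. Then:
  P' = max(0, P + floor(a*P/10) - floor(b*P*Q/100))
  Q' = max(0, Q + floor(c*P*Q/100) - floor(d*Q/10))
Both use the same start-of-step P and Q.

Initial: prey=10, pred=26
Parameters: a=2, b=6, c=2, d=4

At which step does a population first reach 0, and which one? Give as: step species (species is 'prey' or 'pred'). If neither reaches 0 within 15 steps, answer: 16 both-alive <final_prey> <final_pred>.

Answer: 1 prey

Derivation:
Step 1: prey: 10+2-15=0; pred: 26+5-10=21
First extinction: prey at step 1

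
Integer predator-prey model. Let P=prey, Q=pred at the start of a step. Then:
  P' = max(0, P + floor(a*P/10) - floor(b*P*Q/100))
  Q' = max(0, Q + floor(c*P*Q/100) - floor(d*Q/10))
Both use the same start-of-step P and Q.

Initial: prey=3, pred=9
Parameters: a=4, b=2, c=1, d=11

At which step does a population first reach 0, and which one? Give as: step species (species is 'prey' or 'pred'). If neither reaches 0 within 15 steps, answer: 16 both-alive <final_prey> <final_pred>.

Answer: 1 pred

Derivation:
Step 1: prey: 3+1-0=4; pred: 9+0-9=0
First extinction: pred at step 1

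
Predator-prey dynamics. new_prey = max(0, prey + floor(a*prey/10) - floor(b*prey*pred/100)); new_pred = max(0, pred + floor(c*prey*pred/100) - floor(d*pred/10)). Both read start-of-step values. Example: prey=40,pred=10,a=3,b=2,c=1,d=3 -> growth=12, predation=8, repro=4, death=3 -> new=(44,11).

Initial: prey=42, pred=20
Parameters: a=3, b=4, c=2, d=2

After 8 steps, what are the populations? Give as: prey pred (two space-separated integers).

Answer: 0 12

Derivation:
Step 1: prey: 42+12-33=21; pred: 20+16-4=32
Step 2: prey: 21+6-26=1; pred: 32+13-6=39
Step 3: prey: 1+0-1=0; pred: 39+0-7=32
Step 4: prey: 0+0-0=0; pred: 32+0-6=26
Step 5: prey: 0+0-0=0; pred: 26+0-5=21
Step 6: prey: 0+0-0=0; pred: 21+0-4=17
Step 7: prey: 0+0-0=0; pred: 17+0-3=14
Step 8: prey: 0+0-0=0; pred: 14+0-2=12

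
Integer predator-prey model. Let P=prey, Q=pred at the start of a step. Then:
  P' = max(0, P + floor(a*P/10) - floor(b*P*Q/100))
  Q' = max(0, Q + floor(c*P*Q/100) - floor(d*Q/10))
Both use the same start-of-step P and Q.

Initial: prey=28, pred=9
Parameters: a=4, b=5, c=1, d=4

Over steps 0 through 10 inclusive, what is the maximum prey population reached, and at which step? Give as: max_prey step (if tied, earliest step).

Answer: 78 10

Derivation:
Step 1: prey: 28+11-12=27; pred: 9+2-3=8
Step 2: prey: 27+10-10=27; pred: 8+2-3=7
Step 3: prey: 27+10-9=28; pred: 7+1-2=6
Step 4: prey: 28+11-8=31; pred: 6+1-2=5
Step 5: prey: 31+12-7=36; pred: 5+1-2=4
Step 6: prey: 36+14-7=43; pred: 4+1-1=4
Step 7: prey: 43+17-8=52; pred: 4+1-1=4
Step 8: prey: 52+20-10=62; pred: 4+2-1=5
Step 9: prey: 62+24-15=71; pred: 5+3-2=6
Step 10: prey: 71+28-21=78; pred: 6+4-2=8
Max prey = 78 at step 10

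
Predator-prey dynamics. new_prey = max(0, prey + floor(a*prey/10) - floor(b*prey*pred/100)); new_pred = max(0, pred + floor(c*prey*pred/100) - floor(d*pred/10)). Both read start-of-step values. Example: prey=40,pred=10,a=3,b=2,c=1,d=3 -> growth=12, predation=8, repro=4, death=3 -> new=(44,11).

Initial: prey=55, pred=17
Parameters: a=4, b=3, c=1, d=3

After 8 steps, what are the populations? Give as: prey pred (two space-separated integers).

Answer: 7 10

Derivation:
Step 1: prey: 55+22-28=49; pred: 17+9-5=21
Step 2: prey: 49+19-30=38; pred: 21+10-6=25
Step 3: prey: 38+15-28=25; pred: 25+9-7=27
Step 4: prey: 25+10-20=15; pred: 27+6-8=25
Step 5: prey: 15+6-11=10; pred: 25+3-7=21
Step 6: prey: 10+4-6=8; pred: 21+2-6=17
Step 7: prey: 8+3-4=7; pred: 17+1-5=13
Step 8: prey: 7+2-2=7; pred: 13+0-3=10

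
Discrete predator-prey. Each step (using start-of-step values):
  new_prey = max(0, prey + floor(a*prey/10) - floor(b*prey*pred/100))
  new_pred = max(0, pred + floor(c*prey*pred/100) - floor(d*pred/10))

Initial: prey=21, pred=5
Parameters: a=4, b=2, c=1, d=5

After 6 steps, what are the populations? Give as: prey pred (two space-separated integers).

Answer: 114 4

Derivation:
Step 1: prey: 21+8-2=27; pred: 5+1-2=4
Step 2: prey: 27+10-2=35; pred: 4+1-2=3
Step 3: prey: 35+14-2=47; pred: 3+1-1=3
Step 4: prey: 47+18-2=63; pred: 3+1-1=3
Step 5: prey: 63+25-3=85; pred: 3+1-1=3
Step 6: prey: 85+34-5=114; pred: 3+2-1=4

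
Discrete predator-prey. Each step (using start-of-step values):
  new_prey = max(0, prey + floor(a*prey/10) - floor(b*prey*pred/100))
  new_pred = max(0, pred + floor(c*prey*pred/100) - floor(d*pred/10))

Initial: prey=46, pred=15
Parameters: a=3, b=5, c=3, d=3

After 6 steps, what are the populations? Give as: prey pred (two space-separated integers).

Answer: 0 12

Derivation:
Step 1: prey: 46+13-34=25; pred: 15+20-4=31
Step 2: prey: 25+7-38=0; pred: 31+23-9=45
Step 3: prey: 0+0-0=0; pred: 45+0-13=32
Step 4: prey: 0+0-0=0; pred: 32+0-9=23
Step 5: prey: 0+0-0=0; pred: 23+0-6=17
Step 6: prey: 0+0-0=0; pred: 17+0-5=12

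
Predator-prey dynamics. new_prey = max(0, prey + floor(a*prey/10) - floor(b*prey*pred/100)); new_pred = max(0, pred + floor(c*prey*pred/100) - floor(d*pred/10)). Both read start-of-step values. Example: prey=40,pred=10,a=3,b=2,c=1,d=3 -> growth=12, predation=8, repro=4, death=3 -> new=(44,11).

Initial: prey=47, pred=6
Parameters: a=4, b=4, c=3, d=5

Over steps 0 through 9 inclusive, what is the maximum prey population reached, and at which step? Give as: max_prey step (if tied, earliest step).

Answer: 54 1

Derivation:
Step 1: prey: 47+18-11=54; pred: 6+8-3=11
Step 2: prey: 54+21-23=52; pred: 11+17-5=23
Step 3: prey: 52+20-47=25; pred: 23+35-11=47
Step 4: prey: 25+10-47=0; pred: 47+35-23=59
Step 5: prey: 0+0-0=0; pred: 59+0-29=30
Step 6: prey: 0+0-0=0; pred: 30+0-15=15
Step 7: prey: 0+0-0=0; pred: 15+0-7=8
Step 8: prey: 0+0-0=0; pred: 8+0-4=4
Step 9: prey: 0+0-0=0; pred: 4+0-2=2
Max prey = 54 at step 1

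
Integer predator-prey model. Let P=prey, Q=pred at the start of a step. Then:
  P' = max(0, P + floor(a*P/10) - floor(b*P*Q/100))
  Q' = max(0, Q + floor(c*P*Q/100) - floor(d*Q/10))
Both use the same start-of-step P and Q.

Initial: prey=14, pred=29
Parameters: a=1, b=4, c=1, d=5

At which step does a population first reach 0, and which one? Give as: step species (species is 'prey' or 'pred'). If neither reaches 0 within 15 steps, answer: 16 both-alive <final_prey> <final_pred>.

Step 1: prey: 14+1-16=0; pred: 29+4-14=19
First extinction: prey at step 1

Answer: 1 prey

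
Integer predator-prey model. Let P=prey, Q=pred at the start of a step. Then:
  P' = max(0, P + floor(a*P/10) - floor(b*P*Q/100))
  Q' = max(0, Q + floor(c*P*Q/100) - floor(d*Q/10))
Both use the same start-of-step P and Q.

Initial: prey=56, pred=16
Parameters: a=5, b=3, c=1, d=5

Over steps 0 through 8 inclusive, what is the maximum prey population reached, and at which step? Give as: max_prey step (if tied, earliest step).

Answer: 60 2

Derivation:
Step 1: prey: 56+28-26=58; pred: 16+8-8=16
Step 2: prey: 58+29-27=60; pred: 16+9-8=17
Step 3: prey: 60+30-30=60; pred: 17+10-8=19
Step 4: prey: 60+30-34=56; pred: 19+11-9=21
Step 5: prey: 56+28-35=49; pred: 21+11-10=22
Step 6: prey: 49+24-32=41; pred: 22+10-11=21
Step 7: prey: 41+20-25=36; pred: 21+8-10=19
Step 8: prey: 36+18-20=34; pred: 19+6-9=16
Max prey = 60 at step 2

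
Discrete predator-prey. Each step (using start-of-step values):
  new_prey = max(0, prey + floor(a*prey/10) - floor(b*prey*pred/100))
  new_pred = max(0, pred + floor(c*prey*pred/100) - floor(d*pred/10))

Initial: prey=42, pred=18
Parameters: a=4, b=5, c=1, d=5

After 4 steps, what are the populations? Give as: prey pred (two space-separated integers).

Answer: 12 4

Derivation:
Step 1: prey: 42+16-37=21; pred: 18+7-9=16
Step 2: prey: 21+8-16=13; pred: 16+3-8=11
Step 3: prey: 13+5-7=11; pred: 11+1-5=7
Step 4: prey: 11+4-3=12; pred: 7+0-3=4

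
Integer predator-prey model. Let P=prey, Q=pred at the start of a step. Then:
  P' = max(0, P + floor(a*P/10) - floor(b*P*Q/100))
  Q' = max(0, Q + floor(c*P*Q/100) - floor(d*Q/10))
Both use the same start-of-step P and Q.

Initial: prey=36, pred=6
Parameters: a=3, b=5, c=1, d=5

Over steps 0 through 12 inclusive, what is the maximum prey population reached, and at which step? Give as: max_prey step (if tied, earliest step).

Step 1: prey: 36+10-10=36; pred: 6+2-3=5
Step 2: prey: 36+10-9=37; pred: 5+1-2=4
Step 3: prey: 37+11-7=41; pred: 4+1-2=3
Step 4: prey: 41+12-6=47; pred: 3+1-1=3
Step 5: prey: 47+14-7=54; pred: 3+1-1=3
Step 6: prey: 54+16-8=62; pred: 3+1-1=3
Step 7: prey: 62+18-9=71; pred: 3+1-1=3
Step 8: prey: 71+21-10=82; pred: 3+2-1=4
Step 9: prey: 82+24-16=90; pred: 4+3-2=5
Step 10: prey: 90+27-22=95; pred: 5+4-2=7
Step 11: prey: 95+28-33=90; pred: 7+6-3=10
Step 12: prey: 90+27-45=72; pred: 10+9-5=14
Max prey = 95 at step 10

Answer: 95 10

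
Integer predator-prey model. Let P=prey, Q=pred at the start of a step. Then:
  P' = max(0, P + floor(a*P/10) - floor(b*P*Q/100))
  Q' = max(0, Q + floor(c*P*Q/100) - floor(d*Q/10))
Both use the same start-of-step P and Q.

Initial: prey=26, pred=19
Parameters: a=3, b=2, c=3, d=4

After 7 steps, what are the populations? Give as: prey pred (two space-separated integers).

Answer: 2 13

Derivation:
Step 1: prey: 26+7-9=24; pred: 19+14-7=26
Step 2: prey: 24+7-12=19; pred: 26+18-10=34
Step 3: prey: 19+5-12=12; pred: 34+19-13=40
Step 4: prey: 12+3-9=6; pred: 40+14-16=38
Step 5: prey: 6+1-4=3; pred: 38+6-15=29
Step 6: prey: 3+0-1=2; pred: 29+2-11=20
Step 7: prey: 2+0-0=2; pred: 20+1-8=13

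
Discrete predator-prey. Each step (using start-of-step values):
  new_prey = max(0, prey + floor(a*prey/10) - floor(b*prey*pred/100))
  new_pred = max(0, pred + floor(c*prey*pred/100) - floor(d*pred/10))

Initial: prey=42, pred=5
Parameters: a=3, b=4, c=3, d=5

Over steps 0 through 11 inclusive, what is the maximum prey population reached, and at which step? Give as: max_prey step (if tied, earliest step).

Answer: 46 1

Derivation:
Step 1: prey: 42+12-8=46; pred: 5+6-2=9
Step 2: prey: 46+13-16=43; pred: 9+12-4=17
Step 3: prey: 43+12-29=26; pred: 17+21-8=30
Step 4: prey: 26+7-31=2; pred: 30+23-15=38
Step 5: prey: 2+0-3=0; pred: 38+2-19=21
Step 6: prey: 0+0-0=0; pred: 21+0-10=11
Step 7: prey: 0+0-0=0; pred: 11+0-5=6
Step 8: prey: 0+0-0=0; pred: 6+0-3=3
Step 9: prey: 0+0-0=0; pred: 3+0-1=2
Step 10: prey: 0+0-0=0; pred: 2+0-1=1
Step 11: prey: 0+0-0=0; pred: 1+0-0=1
Max prey = 46 at step 1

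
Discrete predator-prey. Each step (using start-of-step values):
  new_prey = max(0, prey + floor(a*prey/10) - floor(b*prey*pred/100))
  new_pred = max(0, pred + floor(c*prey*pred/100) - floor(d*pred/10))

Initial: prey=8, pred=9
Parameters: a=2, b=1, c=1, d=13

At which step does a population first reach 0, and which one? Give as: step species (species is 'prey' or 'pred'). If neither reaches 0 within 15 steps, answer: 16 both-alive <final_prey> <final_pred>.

Step 1: prey: 8+1-0=9; pred: 9+0-11=0
First extinction: pred at step 1

Answer: 1 pred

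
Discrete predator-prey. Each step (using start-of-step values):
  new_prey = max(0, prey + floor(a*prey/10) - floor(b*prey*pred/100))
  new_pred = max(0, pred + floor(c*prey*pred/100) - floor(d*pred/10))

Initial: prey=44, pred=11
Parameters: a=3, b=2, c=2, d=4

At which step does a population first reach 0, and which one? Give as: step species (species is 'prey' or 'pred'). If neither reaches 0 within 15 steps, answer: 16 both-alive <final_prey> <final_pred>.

Answer: 16 both-alive 1 2

Derivation:
Step 1: prey: 44+13-9=48; pred: 11+9-4=16
Step 2: prey: 48+14-15=47; pred: 16+15-6=25
Step 3: prey: 47+14-23=38; pred: 25+23-10=38
Step 4: prey: 38+11-28=21; pred: 38+28-15=51
Step 5: prey: 21+6-21=6; pred: 51+21-20=52
Step 6: prey: 6+1-6=1; pred: 52+6-20=38
Step 7: prey: 1+0-0=1; pred: 38+0-15=23
Step 8: prey: 1+0-0=1; pred: 23+0-9=14
Step 9: prey: 1+0-0=1; pred: 14+0-5=9
Step 10: prey: 1+0-0=1; pred: 9+0-3=6
Step 11: prey: 1+0-0=1; pred: 6+0-2=4
Step 12: prey: 1+0-0=1; pred: 4+0-1=3
Step 13: prey: 1+0-0=1; pred: 3+0-1=2
Step 14: prey: 1+0-0=1; pred: 2+0-0=2
Steps 15-15: state stable at prey=1, pred=2 (no change)
No extinction within 15 steps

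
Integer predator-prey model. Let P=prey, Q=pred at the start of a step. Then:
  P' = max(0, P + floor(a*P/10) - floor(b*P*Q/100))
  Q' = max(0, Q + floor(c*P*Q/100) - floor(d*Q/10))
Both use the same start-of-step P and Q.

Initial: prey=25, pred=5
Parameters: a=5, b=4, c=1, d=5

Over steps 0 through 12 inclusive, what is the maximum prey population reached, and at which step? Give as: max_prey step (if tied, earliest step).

Step 1: prey: 25+12-5=32; pred: 5+1-2=4
Step 2: prey: 32+16-5=43; pred: 4+1-2=3
Step 3: prey: 43+21-5=59; pred: 3+1-1=3
Step 4: prey: 59+29-7=81; pred: 3+1-1=3
Step 5: prey: 81+40-9=112; pred: 3+2-1=4
Step 6: prey: 112+56-17=151; pred: 4+4-2=6
Step 7: prey: 151+75-36=190; pred: 6+9-3=12
Step 8: prey: 190+95-91=194; pred: 12+22-6=28
Step 9: prey: 194+97-217=74; pred: 28+54-14=68
Step 10: prey: 74+37-201=0; pred: 68+50-34=84
Step 11: prey: 0+0-0=0; pred: 84+0-42=42
Step 12: prey: 0+0-0=0; pred: 42+0-21=21
Max prey = 194 at step 8

Answer: 194 8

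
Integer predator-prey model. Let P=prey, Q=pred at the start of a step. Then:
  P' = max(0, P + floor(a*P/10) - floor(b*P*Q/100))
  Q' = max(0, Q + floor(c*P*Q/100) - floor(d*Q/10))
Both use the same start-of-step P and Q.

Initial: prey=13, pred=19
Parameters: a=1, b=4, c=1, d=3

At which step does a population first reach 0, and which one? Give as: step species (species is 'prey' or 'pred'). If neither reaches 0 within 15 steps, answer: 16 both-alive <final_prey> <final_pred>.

Answer: 16 both-alive 2 3

Derivation:
Step 1: prey: 13+1-9=5; pred: 19+2-5=16
Step 2: prey: 5+0-3=2; pred: 16+0-4=12
Step 3: prey: 2+0-0=2; pred: 12+0-3=9
Step 4: prey: 2+0-0=2; pred: 9+0-2=7
Step 5: prey: 2+0-0=2; pred: 7+0-2=5
Step 6: prey: 2+0-0=2; pred: 5+0-1=4
Step 7: prey: 2+0-0=2; pred: 4+0-1=3
Step 8: prey: 2+0-0=2; pred: 3+0-0=3
Steps 9-15: state stable at prey=2, pred=3 (no change)
No extinction within 15 steps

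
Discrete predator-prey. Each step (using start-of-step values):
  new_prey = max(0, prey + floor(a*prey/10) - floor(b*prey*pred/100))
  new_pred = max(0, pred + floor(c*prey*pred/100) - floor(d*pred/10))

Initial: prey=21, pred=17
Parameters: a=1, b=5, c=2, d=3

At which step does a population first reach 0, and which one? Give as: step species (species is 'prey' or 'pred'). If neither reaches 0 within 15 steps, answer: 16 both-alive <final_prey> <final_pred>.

Step 1: prey: 21+2-17=6; pred: 17+7-5=19
Step 2: prey: 6+0-5=1; pred: 19+2-5=16
Step 3: prey: 1+0-0=1; pred: 16+0-4=12
Step 4: prey: 1+0-0=1; pred: 12+0-3=9
Step 5: prey: 1+0-0=1; pred: 9+0-2=7
Step 6: prey: 1+0-0=1; pred: 7+0-2=5
Step 7: prey: 1+0-0=1; pred: 5+0-1=4
Step 8: prey: 1+0-0=1; pred: 4+0-1=3
Step 9: prey: 1+0-0=1; pred: 3+0-0=3
Steps 10-15: state stable at prey=1, pred=3 (no change)
No extinction within 15 steps

Answer: 16 both-alive 1 3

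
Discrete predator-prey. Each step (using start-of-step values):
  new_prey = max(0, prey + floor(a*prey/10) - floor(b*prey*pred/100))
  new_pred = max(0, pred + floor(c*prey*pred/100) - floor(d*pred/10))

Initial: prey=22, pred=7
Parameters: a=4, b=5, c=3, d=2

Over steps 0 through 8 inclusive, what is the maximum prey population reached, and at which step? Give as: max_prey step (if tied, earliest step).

Step 1: prey: 22+8-7=23; pred: 7+4-1=10
Step 2: prey: 23+9-11=21; pred: 10+6-2=14
Step 3: prey: 21+8-14=15; pred: 14+8-2=20
Step 4: prey: 15+6-15=6; pred: 20+9-4=25
Step 5: prey: 6+2-7=1; pred: 25+4-5=24
Step 6: prey: 1+0-1=0; pred: 24+0-4=20
Step 7: prey: 0+0-0=0; pred: 20+0-4=16
Step 8: prey: 0+0-0=0; pred: 16+0-3=13
Max prey = 23 at step 1

Answer: 23 1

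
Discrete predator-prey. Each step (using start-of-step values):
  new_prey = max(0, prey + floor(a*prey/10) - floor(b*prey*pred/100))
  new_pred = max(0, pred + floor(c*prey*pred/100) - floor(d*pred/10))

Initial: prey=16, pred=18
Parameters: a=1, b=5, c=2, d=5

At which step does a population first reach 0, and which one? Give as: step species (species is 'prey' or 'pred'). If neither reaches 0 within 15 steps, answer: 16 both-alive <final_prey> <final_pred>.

Step 1: prey: 16+1-14=3; pred: 18+5-9=14
Step 2: prey: 3+0-2=1; pred: 14+0-7=7
Step 3: prey: 1+0-0=1; pred: 7+0-3=4
Step 4: prey: 1+0-0=1; pred: 4+0-2=2
Step 5: prey: 1+0-0=1; pred: 2+0-1=1
Step 6: prey: 1+0-0=1; pred: 1+0-0=1
Steps 7-15: state stable at prey=1, pred=1 (no change)
No extinction within 15 steps

Answer: 16 both-alive 1 1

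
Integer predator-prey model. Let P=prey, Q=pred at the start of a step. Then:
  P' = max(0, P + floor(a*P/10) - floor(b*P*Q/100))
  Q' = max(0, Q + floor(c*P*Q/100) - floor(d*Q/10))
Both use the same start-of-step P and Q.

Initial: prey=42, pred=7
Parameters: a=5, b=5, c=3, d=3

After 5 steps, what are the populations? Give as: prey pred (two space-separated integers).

Answer: 0 32

Derivation:
Step 1: prey: 42+21-14=49; pred: 7+8-2=13
Step 2: prey: 49+24-31=42; pred: 13+19-3=29
Step 3: prey: 42+21-60=3; pred: 29+36-8=57
Step 4: prey: 3+1-8=0; pred: 57+5-17=45
Step 5: prey: 0+0-0=0; pred: 45+0-13=32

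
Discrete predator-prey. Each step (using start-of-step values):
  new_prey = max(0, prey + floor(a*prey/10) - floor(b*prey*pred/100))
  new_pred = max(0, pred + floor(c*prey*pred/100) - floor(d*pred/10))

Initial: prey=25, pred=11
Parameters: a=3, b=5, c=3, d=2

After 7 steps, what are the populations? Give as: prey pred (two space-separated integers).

Answer: 0 11

Derivation:
Step 1: prey: 25+7-13=19; pred: 11+8-2=17
Step 2: prey: 19+5-16=8; pred: 17+9-3=23
Step 3: prey: 8+2-9=1; pred: 23+5-4=24
Step 4: prey: 1+0-1=0; pred: 24+0-4=20
Step 5: prey: 0+0-0=0; pred: 20+0-4=16
Step 6: prey: 0+0-0=0; pred: 16+0-3=13
Step 7: prey: 0+0-0=0; pred: 13+0-2=11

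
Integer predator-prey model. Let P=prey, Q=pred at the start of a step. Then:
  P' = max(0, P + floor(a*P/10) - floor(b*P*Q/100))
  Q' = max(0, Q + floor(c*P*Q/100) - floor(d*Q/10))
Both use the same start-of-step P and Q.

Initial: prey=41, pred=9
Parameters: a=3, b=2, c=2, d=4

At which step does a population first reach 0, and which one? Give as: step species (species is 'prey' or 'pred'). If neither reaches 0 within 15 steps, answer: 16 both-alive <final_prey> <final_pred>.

Step 1: prey: 41+12-7=46; pred: 9+7-3=13
Step 2: prey: 46+13-11=48; pred: 13+11-5=19
Step 3: prey: 48+14-18=44; pred: 19+18-7=30
Step 4: prey: 44+13-26=31; pred: 30+26-12=44
Step 5: prey: 31+9-27=13; pred: 44+27-17=54
Step 6: prey: 13+3-14=2; pred: 54+14-21=47
Step 7: prey: 2+0-1=1; pred: 47+1-18=30
Step 8: prey: 1+0-0=1; pred: 30+0-12=18
Step 9: prey: 1+0-0=1; pred: 18+0-7=11
Step 10: prey: 1+0-0=1; pred: 11+0-4=7
Step 11: prey: 1+0-0=1; pred: 7+0-2=5
Step 12: prey: 1+0-0=1; pred: 5+0-2=3
Step 13: prey: 1+0-0=1; pred: 3+0-1=2
Step 14: prey: 1+0-0=1; pred: 2+0-0=2
Steps 15-15: state stable at prey=1, pred=2 (no change)
No extinction within 15 steps

Answer: 16 both-alive 1 2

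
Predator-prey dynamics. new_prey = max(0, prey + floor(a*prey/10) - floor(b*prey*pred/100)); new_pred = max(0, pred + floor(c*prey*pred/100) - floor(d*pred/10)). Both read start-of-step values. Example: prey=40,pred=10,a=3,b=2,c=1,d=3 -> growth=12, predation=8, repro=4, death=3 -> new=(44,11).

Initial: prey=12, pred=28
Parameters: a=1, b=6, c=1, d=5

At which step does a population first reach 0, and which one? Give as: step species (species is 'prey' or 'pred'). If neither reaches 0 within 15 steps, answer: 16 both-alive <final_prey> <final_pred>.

Answer: 1 prey

Derivation:
Step 1: prey: 12+1-20=0; pred: 28+3-14=17
First extinction: prey at step 1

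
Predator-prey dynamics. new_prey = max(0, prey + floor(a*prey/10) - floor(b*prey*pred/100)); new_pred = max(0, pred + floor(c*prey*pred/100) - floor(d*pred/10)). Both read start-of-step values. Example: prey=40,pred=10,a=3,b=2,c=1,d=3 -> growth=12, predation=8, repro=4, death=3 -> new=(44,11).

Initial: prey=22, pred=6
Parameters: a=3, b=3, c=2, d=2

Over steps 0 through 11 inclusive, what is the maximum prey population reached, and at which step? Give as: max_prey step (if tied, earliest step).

Answer: 28 3

Derivation:
Step 1: prey: 22+6-3=25; pred: 6+2-1=7
Step 2: prey: 25+7-5=27; pred: 7+3-1=9
Step 3: prey: 27+8-7=28; pred: 9+4-1=12
Step 4: prey: 28+8-10=26; pred: 12+6-2=16
Step 5: prey: 26+7-12=21; pred: 16+8-3=21
Step 6: prey: 21+6-13=14; pred: 21+8-4=25
Step 7: prey: 14+4-10=8; pred: 25+7-5=27
Step 8: prey: 8+2-6=4; pred: 27+4-5=26
Step 9: prey: 4+1-3=2; pred: 26+2-5=23
Step 10: prey: 2+0-1=1; pred: 23+0-4=19
Step 11: prey: 1+0-0=1; pred: 19+0-3=16
Max prey = 28 at step 3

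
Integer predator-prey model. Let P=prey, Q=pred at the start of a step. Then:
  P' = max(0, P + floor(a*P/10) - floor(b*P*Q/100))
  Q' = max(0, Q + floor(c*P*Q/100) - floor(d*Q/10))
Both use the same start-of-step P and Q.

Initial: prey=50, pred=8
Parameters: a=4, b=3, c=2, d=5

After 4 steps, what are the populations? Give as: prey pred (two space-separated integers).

Step 1: prey: 50+20-12=58; pred: 8+8-4=12
Step 2: prey: 58+23-20=61; pred: 12+13-6=19
Step 3: prey: 61+24-34=51; pred: 19+23-9=33
Step 4: prey: 51+20-50=21; pred: 33+33-16=50

Answer: 21 50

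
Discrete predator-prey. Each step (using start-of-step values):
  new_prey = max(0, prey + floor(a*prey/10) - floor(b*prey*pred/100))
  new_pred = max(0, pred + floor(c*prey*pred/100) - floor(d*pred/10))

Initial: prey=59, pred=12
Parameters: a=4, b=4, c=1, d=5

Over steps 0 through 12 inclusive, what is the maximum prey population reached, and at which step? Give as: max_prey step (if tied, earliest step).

Step 1: prey: 59+23-28=54; pred: 12+7-6=13
Step 2: prey: 54+21-28=47; pred: 13+7-6=14
Step 3: prey: 47+18-26=39; pred: 14+6-7=13
Step 4: prey: 39+15-20=34; pred: 13+5-6=12
Step 5: prey: 34+13-16=31; pred: 12+4-6=10
Step 6: prey: 31+12-12=31; pred: 10+3-5=8
Step 7: prey: 31+12-9=34; pred: 8+2-4=6
Step 8: prey: 34+13-8=39; pred: 6+2-3=5
Step 9: prey: 39+15-7=47; pred: 5+1-2=4
Step 10: prey: 47+18-7=58; pred: 4+1-2=3
Step 11: prey: 58+23-6=75; pred: 3+1-1=3
Step 12: prey: 75+30-9=96; pred: 3+2-1=4
Max prey = 96 at step 12

Answer: 96 12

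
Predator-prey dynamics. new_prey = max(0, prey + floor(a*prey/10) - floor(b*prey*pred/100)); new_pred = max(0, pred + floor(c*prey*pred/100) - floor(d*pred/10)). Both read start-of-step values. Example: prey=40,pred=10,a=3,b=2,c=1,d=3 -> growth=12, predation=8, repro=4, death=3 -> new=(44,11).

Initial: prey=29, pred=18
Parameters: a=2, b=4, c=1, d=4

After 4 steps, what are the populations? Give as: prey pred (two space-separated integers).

Step 1: prey: 29+5-20=14; pred: 18+5-7=16
Step 2: prey: 14+2-8=8; pred: 16+2-6=12
Step 3: prey: 8+1-3=6; pred: 12+0-4=8
Step 4: prey: 6+1-1=6; pred: 8+0-3=5

Answer: 6 5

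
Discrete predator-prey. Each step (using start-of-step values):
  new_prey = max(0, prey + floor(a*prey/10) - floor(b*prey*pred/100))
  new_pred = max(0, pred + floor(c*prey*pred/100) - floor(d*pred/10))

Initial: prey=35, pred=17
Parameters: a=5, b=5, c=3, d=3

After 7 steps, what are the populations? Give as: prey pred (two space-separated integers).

Step 1: prey: 35+17-29=23; pred: 17+17-5=29
Step 2: prey: 23+11-33=1; pred: 29+20-8=41
Step 3: prey: 1+0-2=0; pred: 41+1-12=30
Step 4: prey: 0+0-0=0; pred: 30+0-9=21
Step 5: prey: 0+0-0=0; pred: 21+0-6=15
Step 6: prey: 0+0-0=0; pred: 15+0-4=11
Step 7: prey: 0+0-0=0; pred: 11+0-3=8

Answer: 0 8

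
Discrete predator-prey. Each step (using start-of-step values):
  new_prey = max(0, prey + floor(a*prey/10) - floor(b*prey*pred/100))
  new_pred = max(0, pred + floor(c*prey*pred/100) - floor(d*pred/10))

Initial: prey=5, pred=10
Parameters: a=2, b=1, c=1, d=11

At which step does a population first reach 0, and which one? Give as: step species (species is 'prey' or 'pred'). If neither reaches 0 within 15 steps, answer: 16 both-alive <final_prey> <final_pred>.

Answer: 1 pred

Derivation:
Step 1: prey: 5+1-0=6; pred: 10+0-11=0
First extinction: pred at step 1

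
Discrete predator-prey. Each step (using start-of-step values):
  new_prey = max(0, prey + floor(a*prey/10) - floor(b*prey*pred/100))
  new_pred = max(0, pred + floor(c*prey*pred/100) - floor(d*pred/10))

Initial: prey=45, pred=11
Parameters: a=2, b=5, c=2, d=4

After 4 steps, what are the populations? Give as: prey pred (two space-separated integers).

Step 1: prey: 45+9-24=30; pred: 11+9-4=16
Step 2: prey: 30+6-24=12; pred: 16+9-6=19
Step 3: prey: 12+2-11=3; pred: 19+4-7=16
Step 4: prey: 3+0-2=1; pred: 16+0-6=10

Answer: 1 10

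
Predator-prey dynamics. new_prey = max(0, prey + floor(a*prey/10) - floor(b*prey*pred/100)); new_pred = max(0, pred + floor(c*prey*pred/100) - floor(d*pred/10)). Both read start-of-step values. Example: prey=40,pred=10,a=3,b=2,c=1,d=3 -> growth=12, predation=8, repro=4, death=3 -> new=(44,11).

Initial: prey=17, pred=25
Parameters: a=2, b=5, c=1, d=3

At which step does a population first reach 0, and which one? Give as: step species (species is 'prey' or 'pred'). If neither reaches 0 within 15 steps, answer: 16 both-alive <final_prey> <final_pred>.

Step 1: prey: 17+3-21=0; pred: 25+4-7=22
First extinction: prey at step 1

Answer: 1 prey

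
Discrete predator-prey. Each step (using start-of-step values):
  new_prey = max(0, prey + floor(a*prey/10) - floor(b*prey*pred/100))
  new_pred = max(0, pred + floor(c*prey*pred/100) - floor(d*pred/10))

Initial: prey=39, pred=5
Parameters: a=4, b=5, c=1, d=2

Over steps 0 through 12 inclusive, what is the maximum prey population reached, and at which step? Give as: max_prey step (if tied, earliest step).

Step 1: prey: 39+15-9=45; pred: 5+1-1=5
Step 2: prey: 45+18-11=52; pred: 5+2-1=6
Step 3: prey: 52+20-15=57; pred: 6+3-1=8
Step 4: prey: 57+22-22=57; pred: 8+4-1=11
Step 5: prey: 57+22-31=48; pred: 11+6-2=15
Step 6: prey: 48+19-36=31; pred: 15+7-3=19
Step 7: prey: 31+12-29=14; pred: 19+5-3=21
Step 8: prey: 14+5-14=5; pred: 21+2-4=19
Step 9: prey: 5+2-4=3; pred: 19+0-3=16
Step 10: prey: 3+1-2=2; pred: 16+0-3=13
Step 11: prey: 2+0-1=1; pred: 13+0-2=11
Step 12: prey: 1+0-0=1; pred: 11+0-2=9
Max prey = 57 at step 3

Answer: 57 3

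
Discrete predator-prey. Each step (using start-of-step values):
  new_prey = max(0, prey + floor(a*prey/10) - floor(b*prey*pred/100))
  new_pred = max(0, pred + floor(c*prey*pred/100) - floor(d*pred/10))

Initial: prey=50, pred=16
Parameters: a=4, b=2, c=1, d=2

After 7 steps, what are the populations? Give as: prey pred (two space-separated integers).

Answer: 3 40

Derivation:
Step 1: prey: 50+20-16=54; pred: 16+8-3=21
Step 2: prey: 54+21-22=53; pred: 21+11-4=28
Step 3: prey: 53+21-29=45; pred: 28+14-5=37
Step 4: prey: 45+18-33=30; pred: 37+16-7=46
Step 5: prey: 30+12-27=15; pred: 46+13-9=50
Step 6: prey: 15+6-15=6; pred: 50+7-10=47
Step 7: prey: 6+2-5=3; pred: 47+2-9=40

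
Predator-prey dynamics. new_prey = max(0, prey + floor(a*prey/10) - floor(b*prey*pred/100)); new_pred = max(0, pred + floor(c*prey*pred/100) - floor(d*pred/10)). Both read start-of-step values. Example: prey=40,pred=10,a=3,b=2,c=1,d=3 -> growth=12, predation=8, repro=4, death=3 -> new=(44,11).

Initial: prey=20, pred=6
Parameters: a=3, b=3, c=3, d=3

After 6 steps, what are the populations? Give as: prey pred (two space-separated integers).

Answer: 7 31

Derivation:
Step 1: prey: 20+6-3=23; pred: 6+3-1=8
Step 2: prey: 23+6-5=24; pred: 8+5-2=11
Step 3: prey: 24+7-7=24; pred: 11+7-3=15
Step 4: prey: 24+7-10=21; pred: 15+10-4=21
Step 5: prey: 21+6-13=14; pred: 21+13-6=28
Step 6: prey: 14+4-11=7; pred: 28+11-8=31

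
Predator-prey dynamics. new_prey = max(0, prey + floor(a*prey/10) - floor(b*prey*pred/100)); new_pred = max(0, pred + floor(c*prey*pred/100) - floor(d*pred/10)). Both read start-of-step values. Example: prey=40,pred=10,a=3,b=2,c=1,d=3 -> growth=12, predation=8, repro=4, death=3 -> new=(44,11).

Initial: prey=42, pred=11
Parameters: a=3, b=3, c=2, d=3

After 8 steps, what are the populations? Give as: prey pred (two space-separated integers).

Step 1: prey: 42+12-13=41; pred: 11+9-3=17
Step 2: prey: 41+12-20=33; pred: 17+13-5=25
Step 3: prey: 33+9-24=18; pred: 25+16-7=34
Step 4: prey: 18+5-18=5; pred: 34+12-10=36
Step 5: prey: 5+1-5=1; pred: 36+3-10=29
Step 6: prey: 1+0-0=1; pred: 29+0-8=21
Step 7: prey: 1+0-0=1; pred: 21+0-6=15
Step 8: prey: 1+0-0=1; pred: 15+0-4=11

Answer: 1 11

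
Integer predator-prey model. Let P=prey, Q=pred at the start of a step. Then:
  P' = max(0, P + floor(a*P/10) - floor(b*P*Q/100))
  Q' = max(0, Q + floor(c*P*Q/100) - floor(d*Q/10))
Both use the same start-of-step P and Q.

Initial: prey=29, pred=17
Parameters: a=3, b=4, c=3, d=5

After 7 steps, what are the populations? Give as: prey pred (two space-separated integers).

Step 1: prey: 29+8-19=18; pred: 17+14-8=23
Step 2: prey: 18+5-16=7; pred: 23+12-11=24
Step 3: prey: 7+2-6=3; pred: 24+5-12=17
Step 4: prey: 3+0-2=1; pred: 17+1-8=10
Step 5: prey: 1+0-0=1; pred: 10+0-5=5
Step 6: prey: 1+0-0=1; pred: 5+0-2=3
Step 7: prey: 1+0-0=1; pred: 3+0-1=2

Answer: 1 2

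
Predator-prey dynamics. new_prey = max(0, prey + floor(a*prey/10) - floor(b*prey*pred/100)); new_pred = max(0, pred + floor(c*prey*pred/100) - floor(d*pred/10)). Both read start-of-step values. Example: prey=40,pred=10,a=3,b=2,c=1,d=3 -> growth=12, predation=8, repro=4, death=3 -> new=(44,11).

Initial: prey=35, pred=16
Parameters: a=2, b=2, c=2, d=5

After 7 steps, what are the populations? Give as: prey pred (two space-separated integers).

Answer: 12 8

Derivation:
Step 1: prey: 35+7-11=31; pred: 16+11-8=19
Step 2: prey: 31+6-11=26; pred: 19+11-9=21
Step 3: prey: 26+5-10=21; pred: 21+10-10=21
Step 4: prey: 21+4-8=17; pred: 21+8-10=19
Step 5: prey: 17+3-6=14; pred: 19+6-9=16
Step 6: prey: 14+2-4=12; pred: 16+4-8=12
Step 7: prey: 12+2-2=12; pred: 12+2-6=8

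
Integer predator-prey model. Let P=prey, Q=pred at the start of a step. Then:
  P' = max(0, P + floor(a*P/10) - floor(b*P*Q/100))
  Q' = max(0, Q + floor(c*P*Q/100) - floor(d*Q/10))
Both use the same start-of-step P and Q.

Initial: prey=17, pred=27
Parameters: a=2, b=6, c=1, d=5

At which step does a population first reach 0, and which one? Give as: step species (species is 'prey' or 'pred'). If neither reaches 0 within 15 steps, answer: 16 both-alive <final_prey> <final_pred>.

Step 1: prey: 17+3-27=0; pred: 27+4-13=18
First extinction: prey at step 1

Answer: 1 prey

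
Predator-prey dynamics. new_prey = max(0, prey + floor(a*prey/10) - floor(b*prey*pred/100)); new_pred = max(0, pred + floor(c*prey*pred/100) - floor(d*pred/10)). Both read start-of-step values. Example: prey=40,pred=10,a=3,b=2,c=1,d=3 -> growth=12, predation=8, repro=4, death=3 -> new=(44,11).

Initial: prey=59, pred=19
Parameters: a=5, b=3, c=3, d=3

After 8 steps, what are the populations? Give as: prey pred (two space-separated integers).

Step 1: prey: 59+29-33=55; pred: 19+33-5=47
Step 2: prey: 55+27-77=5; pred: 47+77-14=110
Step 3: prey: 5+2-16=0; pred: 110+16-33=93
Step 4: prey: 0+0-0=0; pred: 93+0-27=66
Step 5: prey: 0+0-0=0; pred: 66+0-19=47
Step 6: prey: 0+0-0=0; pred: 47+0-14=33
Step 7: prey: 0+0-0=0; pred: 33+0-9=24
Step 8: prey: 0+0-0=0; pred: 24+0-7=17

Answer: 0 17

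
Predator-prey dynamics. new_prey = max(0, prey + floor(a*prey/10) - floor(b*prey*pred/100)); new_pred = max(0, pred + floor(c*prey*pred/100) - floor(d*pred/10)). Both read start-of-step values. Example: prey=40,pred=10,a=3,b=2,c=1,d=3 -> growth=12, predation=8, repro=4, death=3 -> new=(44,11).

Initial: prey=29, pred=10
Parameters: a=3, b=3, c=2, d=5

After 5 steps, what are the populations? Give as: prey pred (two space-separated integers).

Step 1: prey: 29+8-8=29; pred: 10+5-5=10
Step 2: prey: 29+8-8=29; pred: 10+5-5=10
Step 3: prey: 29+8-8=29; pred: 10+5-5=10
Step 4: prey: 29+8-8=29; pred: 10+5-5=10
Step 5: prey: 29+8-8=29; pred: 10+5-5=10

Answer: 29 10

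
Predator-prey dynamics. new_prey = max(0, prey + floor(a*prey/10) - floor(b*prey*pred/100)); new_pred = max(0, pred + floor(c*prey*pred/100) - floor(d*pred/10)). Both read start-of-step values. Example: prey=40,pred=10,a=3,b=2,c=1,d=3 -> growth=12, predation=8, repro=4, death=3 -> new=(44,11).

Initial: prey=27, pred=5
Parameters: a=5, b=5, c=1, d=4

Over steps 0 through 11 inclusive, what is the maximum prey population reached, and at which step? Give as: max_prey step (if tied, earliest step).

Step 1: prey: 27+13-6=34; pred: 5+1-2=4
Step 2: prey: 34+17-6=45; pred: 4+1-1=4
Step 3: prey: 45+22-9=58; pred: 4+1-1=4
Step 4: prey: 58+29-11=76; pred: 4+2-1=5
Step 5: prey: 76+38-19=95; pred: 5+3-2=6
Step 6: prey: 95+47-28=114; pred: 6+5-2=9
Step 7: prey: 114+57-51=120; pred: 9+10-3=16
Step 8: prey: 120+60-96=84; pred: 16+19-6=29
Step 9: prey: 84+42-121=5; pred: 29+24-11=42
Step 10: prey: 5+2-10=0; pred: 42+2-16=28
Step 11: prey: 0+0-0=0; pred: 28+0-11=17
Max prey = 120 at step 7

Answer: 120 7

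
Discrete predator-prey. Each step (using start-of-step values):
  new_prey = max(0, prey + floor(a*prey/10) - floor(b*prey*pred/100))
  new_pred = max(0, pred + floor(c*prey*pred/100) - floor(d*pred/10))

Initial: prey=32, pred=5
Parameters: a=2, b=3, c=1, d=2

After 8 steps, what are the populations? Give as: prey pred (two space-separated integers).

Step 1: prey: 32+6-4=34; pred: 5+1-1=5
Step 2: prey: 34+6-5=35; pred: 5+1-1=5
Step 3: prey: 35+7-5=37; pred: 5+1-1=5
Step 4: prey: 37+7-5=39; pred: 5+1-1=5
Step 5: prey: 39+7-5=41; pred: 5+1-1=5
Step 6: prey: 41+8-6=43; pred: 5+2-1=6
Step 7: prey: 43+8-7=44; pred: 6+2-1=7
Step 8: prey: 44+8-9=43; pred: 7+3-1=9

Answer: 43 9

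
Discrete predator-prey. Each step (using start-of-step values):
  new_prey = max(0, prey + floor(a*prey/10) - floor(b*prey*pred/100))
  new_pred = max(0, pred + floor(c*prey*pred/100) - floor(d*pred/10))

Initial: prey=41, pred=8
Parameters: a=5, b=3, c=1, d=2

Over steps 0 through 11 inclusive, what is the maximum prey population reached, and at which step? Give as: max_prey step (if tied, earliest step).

Step 1: prey: 41+20-9=52; pred: 8+3-1=10
Step 2: prey: 52+26-15=63; pred: 10+5-2=13
Step 3: prey: 63+31-24=70; pred: 13+8-2=19
Step 4: prey: 70+35-39=66; pred: 19+13-3=29
Step 5: prey: 66+33-57=42; pred: 29+19-5=43
Step 6: prey: 42+21-54=9; pred: 43+18-8=53
Step 7: prey: 9+4-14=0; pred: 53+4-10=47
Step 8: prey: 0+0-0=0; pred: 47+0-9=38
Step 9: prey: 0+0-0=0; pred: 38+0-7=31
Step 10: prey: 0+0-0=0; pred: 31+0-6=25
Step 11: prey: 0+0-0=0; pred: 25+0-5=20
Max prey = 70 at step 3

Answer: 70 3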